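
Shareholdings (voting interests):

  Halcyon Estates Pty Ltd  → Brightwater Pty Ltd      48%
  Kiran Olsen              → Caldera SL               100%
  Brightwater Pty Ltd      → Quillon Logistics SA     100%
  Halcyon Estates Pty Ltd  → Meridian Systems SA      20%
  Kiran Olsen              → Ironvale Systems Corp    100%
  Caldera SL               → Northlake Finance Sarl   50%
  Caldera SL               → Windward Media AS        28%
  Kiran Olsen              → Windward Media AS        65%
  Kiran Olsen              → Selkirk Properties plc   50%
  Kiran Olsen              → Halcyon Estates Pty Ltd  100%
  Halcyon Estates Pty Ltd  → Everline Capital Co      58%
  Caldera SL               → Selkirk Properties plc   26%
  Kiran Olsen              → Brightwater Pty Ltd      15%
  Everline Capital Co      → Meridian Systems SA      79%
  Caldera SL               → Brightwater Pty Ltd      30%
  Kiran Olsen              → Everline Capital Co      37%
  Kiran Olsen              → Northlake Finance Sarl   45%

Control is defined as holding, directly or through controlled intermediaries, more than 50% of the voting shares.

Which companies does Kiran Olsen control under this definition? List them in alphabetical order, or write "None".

Kiran holds 100% of Caldera, so Kiran controls Caldera.
Kiran holds 100% of Halcyon, so Kiran controls Halcyon.
Kiran and Halcyon and Caldera together hold 15% + 48% + 30% = 93% of Brightwater, so Kiran controls Brightwater.
Halcyon and Kiran together hold 58% + 37% = 95% of Everline, so Kiran controls Everline.
Kiran and Caldera together hold 50% + 26% = 76% of Selkirk, so Kiran controls Selkirk.
Kiran and Caldera together hold 45% + 50% = 95% of Northlake, so Kiran controls Northlake.
Kiran holds 100% of Ironvale, so Kiran controls Ironvale.
Kiran and Caldera together hold 65% + 28% = 93% of Windward, so Kiran controls Windward.
Brightwater holds 100% of Quillon, so Kiran controls Quillon.
Everline and Halcyon together hold 79% + 20% = 99% of Meridian, so Kiran controls Meridian.

Brightwater Pty Ltd, Caldera SL, Everline Capital Co, Halcyon Estates Pty Ltd, Ironvale Systems Corp, Meridian Systems SA, Northlake Finance Sarl, Quillon Logistics SA, Selkirk Properties plc, Windward Media AS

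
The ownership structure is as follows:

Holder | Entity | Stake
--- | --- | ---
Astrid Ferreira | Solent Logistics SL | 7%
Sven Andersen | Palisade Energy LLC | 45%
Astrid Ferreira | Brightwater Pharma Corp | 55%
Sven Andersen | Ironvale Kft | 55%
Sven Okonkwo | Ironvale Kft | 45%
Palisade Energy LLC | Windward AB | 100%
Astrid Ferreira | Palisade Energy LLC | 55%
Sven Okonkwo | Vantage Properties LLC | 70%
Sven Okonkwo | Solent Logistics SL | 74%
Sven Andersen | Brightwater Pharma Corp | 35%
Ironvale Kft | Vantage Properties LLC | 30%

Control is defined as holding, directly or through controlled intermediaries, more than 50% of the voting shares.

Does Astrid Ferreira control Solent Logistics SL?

No

Astrid holds 55% of Palisade, so Astrid controls Palisade.
Astrid holds 55% of Brightwater, so Astrid controls Brightwater.
Palisade holds 100% of Windward, so Astrid controls Windward.
In Solent, Astrid's side holds only 7%, not > 50%.
So Astrid does not control Solent.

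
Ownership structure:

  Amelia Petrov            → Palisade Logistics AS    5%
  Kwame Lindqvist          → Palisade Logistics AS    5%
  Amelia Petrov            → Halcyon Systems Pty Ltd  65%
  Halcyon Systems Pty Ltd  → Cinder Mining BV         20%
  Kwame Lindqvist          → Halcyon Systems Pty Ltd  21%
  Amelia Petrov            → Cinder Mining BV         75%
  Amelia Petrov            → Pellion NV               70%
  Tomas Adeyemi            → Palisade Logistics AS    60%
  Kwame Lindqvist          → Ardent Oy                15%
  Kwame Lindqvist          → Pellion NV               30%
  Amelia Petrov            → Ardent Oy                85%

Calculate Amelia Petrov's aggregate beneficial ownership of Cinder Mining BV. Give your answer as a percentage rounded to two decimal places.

88.00%

Amelia reaches Cinder along 2 paths.
Via Halcyon: 65% × 20% = 13%.
Direct stake: 75% = 75%.
Total: 13% + 75% = 88%.
Rounded: 88.00%.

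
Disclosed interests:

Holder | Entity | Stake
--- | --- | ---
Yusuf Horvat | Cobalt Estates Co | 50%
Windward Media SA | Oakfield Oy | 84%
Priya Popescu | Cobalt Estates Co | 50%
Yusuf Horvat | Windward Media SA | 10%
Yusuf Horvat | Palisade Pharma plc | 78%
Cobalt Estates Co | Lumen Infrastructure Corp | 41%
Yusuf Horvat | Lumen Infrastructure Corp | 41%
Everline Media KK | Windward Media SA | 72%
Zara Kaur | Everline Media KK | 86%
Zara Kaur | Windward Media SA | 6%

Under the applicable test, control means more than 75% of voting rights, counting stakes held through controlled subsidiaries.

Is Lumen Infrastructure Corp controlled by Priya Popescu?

Priya's largest direct stake is 50% in Cobalt, which does not meet the threshold, so Priya controls no company.
Neither Priya nor any entity Priya controls holds any voting interest in Lumen.
So Priya does not control Lumen.

No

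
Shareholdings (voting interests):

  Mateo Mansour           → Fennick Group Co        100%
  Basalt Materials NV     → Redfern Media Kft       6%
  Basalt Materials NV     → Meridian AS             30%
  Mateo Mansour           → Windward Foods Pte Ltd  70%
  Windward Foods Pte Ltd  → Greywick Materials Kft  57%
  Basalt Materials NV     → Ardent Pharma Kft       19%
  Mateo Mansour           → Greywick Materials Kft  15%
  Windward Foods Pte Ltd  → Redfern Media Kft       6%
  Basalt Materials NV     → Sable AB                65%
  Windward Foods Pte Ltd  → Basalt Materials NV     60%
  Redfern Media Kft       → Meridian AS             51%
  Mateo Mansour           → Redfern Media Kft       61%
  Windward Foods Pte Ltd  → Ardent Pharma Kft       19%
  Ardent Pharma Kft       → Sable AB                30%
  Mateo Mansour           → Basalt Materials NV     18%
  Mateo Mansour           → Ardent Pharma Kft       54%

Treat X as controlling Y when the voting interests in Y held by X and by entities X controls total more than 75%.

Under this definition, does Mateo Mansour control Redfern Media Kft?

Mateo holds 100% of Fennick, so Mateo controls Fennick.
In Redfern, Mateo's side holds only 61%, not > 75%.
So Mateo does not control Redfern.

No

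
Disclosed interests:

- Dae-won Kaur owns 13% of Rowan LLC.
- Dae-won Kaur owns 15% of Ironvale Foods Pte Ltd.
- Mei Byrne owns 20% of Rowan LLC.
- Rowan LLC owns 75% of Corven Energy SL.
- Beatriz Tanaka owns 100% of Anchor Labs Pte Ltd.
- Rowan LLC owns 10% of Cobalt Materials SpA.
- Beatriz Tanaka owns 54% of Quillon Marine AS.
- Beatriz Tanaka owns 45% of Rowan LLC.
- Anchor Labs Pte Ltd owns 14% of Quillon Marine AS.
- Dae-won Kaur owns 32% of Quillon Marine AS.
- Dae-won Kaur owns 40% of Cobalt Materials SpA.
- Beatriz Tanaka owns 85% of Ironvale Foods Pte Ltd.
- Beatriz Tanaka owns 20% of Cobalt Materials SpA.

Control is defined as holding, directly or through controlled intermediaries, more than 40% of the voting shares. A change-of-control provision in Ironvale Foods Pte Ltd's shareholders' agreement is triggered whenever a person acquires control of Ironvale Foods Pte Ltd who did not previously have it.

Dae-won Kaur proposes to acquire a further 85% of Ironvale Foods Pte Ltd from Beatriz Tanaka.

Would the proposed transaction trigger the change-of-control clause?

The purchase adds only to Dae-won's holdings (Beatriz's stake shrinks), so Dae-won is the only person who could newly come to control Ironvale.
Dae-won's largest direct stake is 40% in Cobalt, which does not meet the threshold, so Dae-won controls no company.
In Ironvale, Dae-won's side holds only 15%, not > 40%.
So before the transaction, Dae-won does not control Ironvale.
After the purchase, Dae-won's direct stake in Ironvale rises to 15% + 85% = 100%, and Beatriz's stake falls to 0%.
Dae-won holds 100% of Ironvale, so Dae-won controls Ironvale.
Dae-won did not control Ironvale before and does after, so the clause is triggered.

Yes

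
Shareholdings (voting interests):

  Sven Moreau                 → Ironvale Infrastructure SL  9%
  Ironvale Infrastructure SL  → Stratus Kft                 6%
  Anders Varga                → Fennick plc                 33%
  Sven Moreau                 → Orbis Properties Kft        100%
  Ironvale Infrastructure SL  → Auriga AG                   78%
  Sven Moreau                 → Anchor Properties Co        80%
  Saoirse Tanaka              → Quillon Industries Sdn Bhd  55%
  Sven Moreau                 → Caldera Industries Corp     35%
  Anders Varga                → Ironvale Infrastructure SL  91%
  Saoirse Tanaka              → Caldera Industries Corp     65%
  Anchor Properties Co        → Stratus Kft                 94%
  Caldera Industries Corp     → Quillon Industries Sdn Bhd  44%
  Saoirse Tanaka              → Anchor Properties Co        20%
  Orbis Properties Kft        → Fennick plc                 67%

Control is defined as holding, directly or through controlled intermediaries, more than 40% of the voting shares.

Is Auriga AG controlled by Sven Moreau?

No

Sven holds 80% of Anchor, so Sven controls Anchor.
Sven holds 100% of Orbis, so Sven controls Orbis.
Anchor holds 94% of Stratus, so Sven controls Stratus.
Orbis holds 67% of Fennick, so Sven controls Fennick.
Neither Sven nor any entity Sven controls holds any voting interest in Auriga.
So Sven does not control Auriga.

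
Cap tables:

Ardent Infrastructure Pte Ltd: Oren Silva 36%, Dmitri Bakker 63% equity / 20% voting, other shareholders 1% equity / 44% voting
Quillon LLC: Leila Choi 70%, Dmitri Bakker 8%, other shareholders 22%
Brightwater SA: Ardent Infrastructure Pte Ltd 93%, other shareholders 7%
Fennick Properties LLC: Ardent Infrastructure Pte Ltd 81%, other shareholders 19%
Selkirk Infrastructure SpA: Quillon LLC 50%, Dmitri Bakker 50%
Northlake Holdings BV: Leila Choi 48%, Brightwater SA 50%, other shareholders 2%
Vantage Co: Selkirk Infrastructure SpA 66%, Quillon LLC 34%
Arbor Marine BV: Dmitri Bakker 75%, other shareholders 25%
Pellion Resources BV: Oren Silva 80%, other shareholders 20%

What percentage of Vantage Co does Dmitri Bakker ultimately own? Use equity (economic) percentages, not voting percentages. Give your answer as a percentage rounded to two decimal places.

Dmitri reaches Vantage along 3 paths.
Via Quillon → Selkirk: 8% × 50% × 66% = 2.64%.
Via Selkirk: 50% × 66% = 33%.
Via Quillon: 8% × 34% = 2.72%.
Total: 2.64% + 33% + 2.72% = 38.36%.

38.36%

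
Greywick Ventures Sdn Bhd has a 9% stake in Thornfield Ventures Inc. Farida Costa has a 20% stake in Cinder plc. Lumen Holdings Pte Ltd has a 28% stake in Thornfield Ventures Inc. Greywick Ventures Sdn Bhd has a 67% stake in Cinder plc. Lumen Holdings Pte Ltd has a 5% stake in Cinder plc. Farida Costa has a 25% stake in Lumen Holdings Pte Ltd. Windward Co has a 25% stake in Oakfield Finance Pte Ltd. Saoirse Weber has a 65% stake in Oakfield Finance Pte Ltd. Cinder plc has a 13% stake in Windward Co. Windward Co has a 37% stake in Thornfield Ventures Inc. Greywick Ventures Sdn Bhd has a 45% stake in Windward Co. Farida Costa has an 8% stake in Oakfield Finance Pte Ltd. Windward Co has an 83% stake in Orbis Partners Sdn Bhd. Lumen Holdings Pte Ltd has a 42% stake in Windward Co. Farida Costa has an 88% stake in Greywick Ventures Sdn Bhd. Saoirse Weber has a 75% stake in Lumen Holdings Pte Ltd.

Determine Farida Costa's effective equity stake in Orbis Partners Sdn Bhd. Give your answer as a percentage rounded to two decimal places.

Farida reaches Orbis along 5 paths.
Via Lumen → Windward: 25% × 42% × 83% = 8.715%.
Via Greywick → Windward: 88% × 45% × 83% = 32.868%.
Via Lumen → Cinder → Windward: 25% × 5% × 13% × 83% = 0.134875%.
Via Greywick → Cinder → Windward: 88% × 67% × 13% × 83% = 6.361784%.
Via Cinder → Windward: 20% × 13% × 83% = 2.158%.
Total: 8.715% + 32.868% + 0.134875% + 6.361784% + 2.158% = 50.237659%.
Rounded: 50.24%.

50.24%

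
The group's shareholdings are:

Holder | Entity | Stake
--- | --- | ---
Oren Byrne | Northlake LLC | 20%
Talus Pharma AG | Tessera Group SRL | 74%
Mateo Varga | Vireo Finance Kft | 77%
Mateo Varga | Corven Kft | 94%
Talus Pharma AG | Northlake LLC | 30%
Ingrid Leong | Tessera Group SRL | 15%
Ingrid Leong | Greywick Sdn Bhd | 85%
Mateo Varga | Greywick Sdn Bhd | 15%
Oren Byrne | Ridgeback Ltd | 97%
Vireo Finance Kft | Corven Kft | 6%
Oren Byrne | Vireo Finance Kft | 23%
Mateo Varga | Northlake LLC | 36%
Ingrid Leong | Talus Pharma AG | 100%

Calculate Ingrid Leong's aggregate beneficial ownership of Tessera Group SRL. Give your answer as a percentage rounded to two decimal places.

Ingrid reaches Tessera along 2 paths.
Via Talus: 100% × 74% = 74%.
Direct stake: 15% = 15%.
Total: 74% + 15% = 89%.
Rounded: 89.00%.

89.00%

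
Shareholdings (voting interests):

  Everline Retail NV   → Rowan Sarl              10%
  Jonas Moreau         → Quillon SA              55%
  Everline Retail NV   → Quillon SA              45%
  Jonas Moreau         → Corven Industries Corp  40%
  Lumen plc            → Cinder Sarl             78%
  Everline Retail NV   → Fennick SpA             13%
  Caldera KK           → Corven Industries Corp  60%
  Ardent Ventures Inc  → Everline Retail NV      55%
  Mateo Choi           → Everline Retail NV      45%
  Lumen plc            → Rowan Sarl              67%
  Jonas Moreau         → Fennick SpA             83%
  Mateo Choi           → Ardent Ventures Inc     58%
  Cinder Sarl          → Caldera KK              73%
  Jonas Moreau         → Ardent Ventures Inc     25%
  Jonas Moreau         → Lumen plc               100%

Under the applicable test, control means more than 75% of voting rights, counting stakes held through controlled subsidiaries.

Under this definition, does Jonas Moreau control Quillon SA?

Jonas holds 100% of Lumen, so Jonas controls Lumen.
Lumen holds 78% of Cinder, so Jonas controls Cinder.
Jonas holds 83% of Fennick, so Jonas controls Fennick.
In Quillon, Jonas's side holds only 55%, not > 75%.
So Jonas does not control Quillon.

No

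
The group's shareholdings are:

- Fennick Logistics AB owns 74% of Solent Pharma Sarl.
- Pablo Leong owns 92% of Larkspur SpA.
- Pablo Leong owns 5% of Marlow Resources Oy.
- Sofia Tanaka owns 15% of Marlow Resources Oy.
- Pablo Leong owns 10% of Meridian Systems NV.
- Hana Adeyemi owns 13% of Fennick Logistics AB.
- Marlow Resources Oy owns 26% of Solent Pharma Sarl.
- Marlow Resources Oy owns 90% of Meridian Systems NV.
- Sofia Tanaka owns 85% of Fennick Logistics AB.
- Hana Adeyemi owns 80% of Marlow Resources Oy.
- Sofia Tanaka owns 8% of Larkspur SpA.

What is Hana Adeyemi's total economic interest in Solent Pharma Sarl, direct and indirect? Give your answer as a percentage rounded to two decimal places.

Hana reaches Solent along 2 paths.
Via Marlow: 80% × 26% = 20.8%.
Via Fennick: 13% × 74% = 9.62%.
Total: 20.8% + 9.62% = 30.42%.

30.42%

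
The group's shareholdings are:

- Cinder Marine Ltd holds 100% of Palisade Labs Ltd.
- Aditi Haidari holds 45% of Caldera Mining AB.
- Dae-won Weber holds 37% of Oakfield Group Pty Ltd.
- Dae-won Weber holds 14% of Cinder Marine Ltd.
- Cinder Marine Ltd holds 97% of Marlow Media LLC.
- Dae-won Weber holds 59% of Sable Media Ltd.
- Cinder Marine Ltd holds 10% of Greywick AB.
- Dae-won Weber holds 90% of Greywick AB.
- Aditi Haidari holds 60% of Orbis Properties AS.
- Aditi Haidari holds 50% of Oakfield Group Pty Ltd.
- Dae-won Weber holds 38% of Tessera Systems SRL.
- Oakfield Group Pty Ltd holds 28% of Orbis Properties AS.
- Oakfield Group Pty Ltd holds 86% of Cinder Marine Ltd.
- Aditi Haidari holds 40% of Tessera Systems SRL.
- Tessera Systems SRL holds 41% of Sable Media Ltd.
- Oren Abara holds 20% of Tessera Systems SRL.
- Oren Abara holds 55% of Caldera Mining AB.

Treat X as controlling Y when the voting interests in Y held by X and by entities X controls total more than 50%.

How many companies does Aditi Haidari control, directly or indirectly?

Aditi holds 60% of Orbis, so Aditi controls Orbis.
No other company's threshold is met.
Aditi controls 1 company.

1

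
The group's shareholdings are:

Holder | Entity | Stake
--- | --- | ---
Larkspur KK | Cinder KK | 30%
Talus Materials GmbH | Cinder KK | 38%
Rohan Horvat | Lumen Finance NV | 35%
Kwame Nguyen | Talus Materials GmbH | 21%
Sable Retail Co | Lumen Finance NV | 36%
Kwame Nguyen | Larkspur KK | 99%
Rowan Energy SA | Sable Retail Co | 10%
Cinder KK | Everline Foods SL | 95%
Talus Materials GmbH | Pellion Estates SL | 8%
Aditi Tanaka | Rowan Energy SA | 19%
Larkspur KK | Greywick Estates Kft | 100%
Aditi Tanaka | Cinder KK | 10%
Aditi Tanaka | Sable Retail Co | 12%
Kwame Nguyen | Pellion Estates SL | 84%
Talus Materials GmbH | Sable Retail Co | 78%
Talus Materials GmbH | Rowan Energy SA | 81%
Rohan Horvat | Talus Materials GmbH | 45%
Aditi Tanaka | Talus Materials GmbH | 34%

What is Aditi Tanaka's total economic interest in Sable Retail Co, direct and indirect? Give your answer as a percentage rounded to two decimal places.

Aditi reaches Sable along 4 paths.
Direct stake: 12% = 12%.
Via Talus: 34% × 78% = 26.52%.
Via Talus → Rowan: 34% × 81% × 10% = 2.754%.
Via Rowan: 19% × 10% = 1.9%.
Total: 12% + 26.52% + 2.754% + 1.9% = 43.174%.
Rounded: 43.17%.

43.17%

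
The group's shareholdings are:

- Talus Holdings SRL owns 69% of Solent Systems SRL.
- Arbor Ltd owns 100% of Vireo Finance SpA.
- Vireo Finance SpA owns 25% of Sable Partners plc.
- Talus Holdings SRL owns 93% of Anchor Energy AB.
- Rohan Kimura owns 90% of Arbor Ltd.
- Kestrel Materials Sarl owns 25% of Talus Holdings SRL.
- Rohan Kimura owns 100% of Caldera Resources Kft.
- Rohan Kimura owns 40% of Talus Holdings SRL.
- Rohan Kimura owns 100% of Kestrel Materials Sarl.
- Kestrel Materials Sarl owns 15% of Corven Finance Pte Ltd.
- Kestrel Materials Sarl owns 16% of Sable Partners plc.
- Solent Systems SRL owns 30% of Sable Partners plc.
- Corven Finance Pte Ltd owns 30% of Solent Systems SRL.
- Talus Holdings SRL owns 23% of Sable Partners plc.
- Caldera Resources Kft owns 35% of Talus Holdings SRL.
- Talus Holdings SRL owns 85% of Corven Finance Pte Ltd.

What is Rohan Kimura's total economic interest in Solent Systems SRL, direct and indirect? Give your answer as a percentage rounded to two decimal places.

99.00%

Rohan reaches Solent along 7 paths.
Via Kestrel → Talus: 100% × 25% × 69% = 17.25%.
Via Talus: 40% × 69% = 27.6%.
Via Caldera → Talus: 100% × 35% × 69% = 24.15%.
Via Kestrel → Corven: 100% × 15% × 30% = 4.5%.
Via Kestrel → Talus → Corven: 100% × 25% × 85% × 30% = 6.375%.
Via Talus → Corven: 40% × 85% × 30% = 10.2%.
Via Caldera → Talus → Corven: 100% × 35% × 85% × 30% = 8.925%.
Total: 17.25% + 27.6% + 24.15% + 4.5% + 6.375% + 10.2% + 8.925% = 99%.
Rounded: 99.00%.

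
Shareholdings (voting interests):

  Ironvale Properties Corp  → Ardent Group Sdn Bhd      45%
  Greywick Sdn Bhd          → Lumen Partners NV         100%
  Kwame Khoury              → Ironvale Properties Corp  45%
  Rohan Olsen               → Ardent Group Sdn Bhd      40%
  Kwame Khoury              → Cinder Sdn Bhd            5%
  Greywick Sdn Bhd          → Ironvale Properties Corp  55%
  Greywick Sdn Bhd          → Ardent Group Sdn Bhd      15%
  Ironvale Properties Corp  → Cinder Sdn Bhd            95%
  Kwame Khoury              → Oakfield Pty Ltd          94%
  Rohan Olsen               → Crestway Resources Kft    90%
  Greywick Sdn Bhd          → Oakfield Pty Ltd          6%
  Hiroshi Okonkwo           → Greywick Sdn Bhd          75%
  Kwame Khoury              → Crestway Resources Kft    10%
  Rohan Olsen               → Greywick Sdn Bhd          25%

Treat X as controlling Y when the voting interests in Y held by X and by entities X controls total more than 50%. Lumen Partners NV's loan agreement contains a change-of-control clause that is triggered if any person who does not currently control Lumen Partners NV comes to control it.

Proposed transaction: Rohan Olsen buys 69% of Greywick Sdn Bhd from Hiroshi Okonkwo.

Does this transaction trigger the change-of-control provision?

Yes

The purchase adds only to Rohan's holdings (Hiroshi's stake shrinks), so Rohan is the only person who could newly come to control Lumen.
Rohan holds 90% of Crestway, so Rohan controls Crestway.
Neither Rohan nor any entity Rohan controls holds any voting interest in Lumen.
So before the transaction, Rohan does not control Lumen.
After the purchase, Rohan's direct stake in Greywick rises to 25% + 69% = 94%, and Hiroshi's stake falls to 6%.
Rohan holds 94% of Greywick, so Rohan controls Greywick.
Greywick holds 100% of Lumen, so Rohan controls Lumen.
Rohan did not control Lumen before and does after, so the clause is triggered.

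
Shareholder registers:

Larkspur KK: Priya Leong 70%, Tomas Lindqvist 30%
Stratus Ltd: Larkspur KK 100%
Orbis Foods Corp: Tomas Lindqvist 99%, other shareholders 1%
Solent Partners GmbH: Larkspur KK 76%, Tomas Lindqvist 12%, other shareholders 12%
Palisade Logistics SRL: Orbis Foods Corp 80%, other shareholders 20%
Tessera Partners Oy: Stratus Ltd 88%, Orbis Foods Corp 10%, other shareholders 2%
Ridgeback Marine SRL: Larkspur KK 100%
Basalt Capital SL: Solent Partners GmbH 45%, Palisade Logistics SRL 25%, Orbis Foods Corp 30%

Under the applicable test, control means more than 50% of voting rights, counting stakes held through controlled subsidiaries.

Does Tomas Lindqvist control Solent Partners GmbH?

Tomas holds 99% of Orbis, so Tomas controls Orbis.
Orbis holds 80% of Palisade, so Tomas controls Palisade.
Palisade and Orbis together hold 25% + 30% = 55% of Basalt, so Tomas controls Basalt.
In Solent, Tomas's side holds only 12%, not > 50%.
So Tomas does not control Solent.

No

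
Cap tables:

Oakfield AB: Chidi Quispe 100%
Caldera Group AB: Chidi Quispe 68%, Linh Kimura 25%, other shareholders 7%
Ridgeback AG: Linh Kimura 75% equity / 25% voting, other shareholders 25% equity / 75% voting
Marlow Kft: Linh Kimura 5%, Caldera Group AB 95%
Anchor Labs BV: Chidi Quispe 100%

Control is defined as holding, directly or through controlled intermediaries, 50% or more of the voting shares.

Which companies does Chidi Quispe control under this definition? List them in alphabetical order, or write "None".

Anchor Labs BV, Caldera Group AB, Marlow Kft, Oakfield AB

Chidi holds 100% of Oakfield, so Chidi controls Oakfield.
Chidi holds 68% of Caldera, so Chidi controls Caldera.
Caldera holds 95% of Marlow, so Chidi controls Marlow.
Chidi holds 100% of Anchor, so Chidi controls Anchor.
No other company's threshold is met.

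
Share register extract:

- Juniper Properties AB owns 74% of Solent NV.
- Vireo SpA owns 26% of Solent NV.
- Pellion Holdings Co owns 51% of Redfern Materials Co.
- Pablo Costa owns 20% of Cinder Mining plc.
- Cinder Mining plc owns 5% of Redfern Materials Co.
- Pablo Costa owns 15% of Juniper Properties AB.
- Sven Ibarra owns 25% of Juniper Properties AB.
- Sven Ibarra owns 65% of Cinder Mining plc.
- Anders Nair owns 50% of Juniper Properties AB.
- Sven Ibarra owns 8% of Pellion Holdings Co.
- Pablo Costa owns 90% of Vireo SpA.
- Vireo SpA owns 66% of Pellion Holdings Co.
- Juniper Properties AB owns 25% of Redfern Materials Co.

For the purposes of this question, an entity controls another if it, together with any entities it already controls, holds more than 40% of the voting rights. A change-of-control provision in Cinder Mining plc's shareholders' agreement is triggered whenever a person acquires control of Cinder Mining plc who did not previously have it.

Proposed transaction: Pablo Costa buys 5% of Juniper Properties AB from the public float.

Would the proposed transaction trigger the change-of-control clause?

No

The purchase changes only Pablo's holdings, so Pablo is the only person who could newly come to control Cinder.
Pablo holds 90% of Vireo, so Pablo controls Vireo.
Vireo holds 66% of Pellion, so Pablo controls Pellion.
Pellion holds 51% of Redfern, so Pablo controls Redfern.
In Cinder, Pablo's side holds only 20%, not > 40%.
So before the transaction, Pablo does not control Cinder.
After the purchase, Pablo's direct stake in Juniper rises to 15% + 5% = 20%.
Pablo's side now holds 20% of Juniper, not > 40%, so Pablo still does not control Juniper.
After the transaction, Pablo's side holds 20% of Cinder, not > 40%, so Pablo still does not control Cinder.
No new person acquires control, so the clause is not triggered.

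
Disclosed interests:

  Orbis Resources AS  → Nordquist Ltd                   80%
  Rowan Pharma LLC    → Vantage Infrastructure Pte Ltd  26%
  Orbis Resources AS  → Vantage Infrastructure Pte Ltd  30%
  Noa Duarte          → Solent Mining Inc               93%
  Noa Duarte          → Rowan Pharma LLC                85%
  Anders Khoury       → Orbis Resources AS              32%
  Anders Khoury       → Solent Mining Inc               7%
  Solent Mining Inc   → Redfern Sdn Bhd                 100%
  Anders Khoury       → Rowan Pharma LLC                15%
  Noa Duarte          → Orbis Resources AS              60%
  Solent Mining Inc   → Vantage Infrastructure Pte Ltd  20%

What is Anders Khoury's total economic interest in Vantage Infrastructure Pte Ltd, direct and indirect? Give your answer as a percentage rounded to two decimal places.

14.90%

Anders reaches Vantage along 3 paths.
Via Orbis: 32% × 30% = 9.6%.
Via Rowan: 15% × 26% = 3.9%.
Via Solent: 7% × 20% = 1.4%.
Total: 9.6% + 3.9% + 1.4% = 14.9%.
Rounded: 14.90%.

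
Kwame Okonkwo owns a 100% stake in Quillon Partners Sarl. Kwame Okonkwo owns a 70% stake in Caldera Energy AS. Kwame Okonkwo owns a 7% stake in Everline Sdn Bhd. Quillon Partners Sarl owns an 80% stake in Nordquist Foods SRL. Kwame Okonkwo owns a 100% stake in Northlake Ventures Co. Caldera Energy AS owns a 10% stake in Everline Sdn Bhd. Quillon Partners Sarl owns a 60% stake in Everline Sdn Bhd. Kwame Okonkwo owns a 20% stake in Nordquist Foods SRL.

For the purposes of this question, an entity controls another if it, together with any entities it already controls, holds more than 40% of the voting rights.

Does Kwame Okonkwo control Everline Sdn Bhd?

Kwame holds 100% of Quillon, so Kwame controls Quillon.
Kwame holds 70% of Caldera, so Kwame controls Caldera.
Quillon and Kwame and Caldera together hold 60% + 7% + 10% = 77% of Everline, so Kwame controls Everline.

Yes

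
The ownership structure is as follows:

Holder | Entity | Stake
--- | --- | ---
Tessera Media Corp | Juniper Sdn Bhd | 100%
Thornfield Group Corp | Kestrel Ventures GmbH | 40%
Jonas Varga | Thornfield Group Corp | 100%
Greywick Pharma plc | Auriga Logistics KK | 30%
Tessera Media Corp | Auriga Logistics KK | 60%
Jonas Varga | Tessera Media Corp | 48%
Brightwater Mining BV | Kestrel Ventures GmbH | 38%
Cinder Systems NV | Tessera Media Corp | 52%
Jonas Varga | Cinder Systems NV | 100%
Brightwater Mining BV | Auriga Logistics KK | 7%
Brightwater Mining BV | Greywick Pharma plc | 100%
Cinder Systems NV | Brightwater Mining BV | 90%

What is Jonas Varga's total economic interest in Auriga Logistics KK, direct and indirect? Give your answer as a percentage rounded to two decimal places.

93.30%

Jonas reaches Auriga along 4 paths.
Via Cinder → Tessera: 100% × 52% × 60% = 31.2%.
Via Tessera: 48% × 60% = 28.8%.
Via Cinder → Brightwater → Greywick: 100% × 90% × 100% × 30% = 27%.
Via Cinder → Brightwater: 100% × 90% × 7% = 6.3%.
Total: 31.2% + 28.8% + 27% + 6.3% = 93.3%.
Rounded: 93.30%.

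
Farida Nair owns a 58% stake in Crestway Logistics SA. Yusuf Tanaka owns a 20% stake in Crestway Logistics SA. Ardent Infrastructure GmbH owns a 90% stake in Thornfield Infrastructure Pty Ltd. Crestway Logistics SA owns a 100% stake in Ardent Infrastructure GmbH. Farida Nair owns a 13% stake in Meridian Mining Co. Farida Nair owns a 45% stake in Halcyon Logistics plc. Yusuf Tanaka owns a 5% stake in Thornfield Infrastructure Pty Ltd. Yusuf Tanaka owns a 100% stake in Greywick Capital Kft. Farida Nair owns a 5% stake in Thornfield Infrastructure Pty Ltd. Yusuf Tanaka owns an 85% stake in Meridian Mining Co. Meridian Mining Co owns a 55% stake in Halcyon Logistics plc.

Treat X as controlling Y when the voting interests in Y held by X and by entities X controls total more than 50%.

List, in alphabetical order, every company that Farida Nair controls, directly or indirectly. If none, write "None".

Farida holds 58% of Crestway, so Farida controls Crestway.
Crestway holds 100% of Ardent, so Farida controls Ardent.
Farida and Ardent together hold 5% + 90% = 95% of Thornfield, so Farida controls Thornfield.
No other company's threshold is met.

Ardent Infrastructure GmbH, Crestway Logistics SA, Thornfield Infrastructure Pty Ltd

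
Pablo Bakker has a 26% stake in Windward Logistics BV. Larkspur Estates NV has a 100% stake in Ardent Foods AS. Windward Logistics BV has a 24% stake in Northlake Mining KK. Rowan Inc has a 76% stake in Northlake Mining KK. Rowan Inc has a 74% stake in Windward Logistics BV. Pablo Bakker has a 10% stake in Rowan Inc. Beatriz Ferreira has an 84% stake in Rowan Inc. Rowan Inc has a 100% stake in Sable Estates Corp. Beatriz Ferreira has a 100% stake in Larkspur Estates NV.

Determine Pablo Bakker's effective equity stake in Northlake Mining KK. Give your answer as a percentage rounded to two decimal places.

15.62%

Pablo reaches Northlake along 3 paths.
Via Rowan: 10% × 76% = 7.6%.
Via Rowan → Windward: 10% × 74% × 24% = 1.776%.
Via Windward: 26% × 24% = 6.24%.
Total: 7.6% + 1.776% + 6.24% = 15.616%.
Rounded: 15.62%.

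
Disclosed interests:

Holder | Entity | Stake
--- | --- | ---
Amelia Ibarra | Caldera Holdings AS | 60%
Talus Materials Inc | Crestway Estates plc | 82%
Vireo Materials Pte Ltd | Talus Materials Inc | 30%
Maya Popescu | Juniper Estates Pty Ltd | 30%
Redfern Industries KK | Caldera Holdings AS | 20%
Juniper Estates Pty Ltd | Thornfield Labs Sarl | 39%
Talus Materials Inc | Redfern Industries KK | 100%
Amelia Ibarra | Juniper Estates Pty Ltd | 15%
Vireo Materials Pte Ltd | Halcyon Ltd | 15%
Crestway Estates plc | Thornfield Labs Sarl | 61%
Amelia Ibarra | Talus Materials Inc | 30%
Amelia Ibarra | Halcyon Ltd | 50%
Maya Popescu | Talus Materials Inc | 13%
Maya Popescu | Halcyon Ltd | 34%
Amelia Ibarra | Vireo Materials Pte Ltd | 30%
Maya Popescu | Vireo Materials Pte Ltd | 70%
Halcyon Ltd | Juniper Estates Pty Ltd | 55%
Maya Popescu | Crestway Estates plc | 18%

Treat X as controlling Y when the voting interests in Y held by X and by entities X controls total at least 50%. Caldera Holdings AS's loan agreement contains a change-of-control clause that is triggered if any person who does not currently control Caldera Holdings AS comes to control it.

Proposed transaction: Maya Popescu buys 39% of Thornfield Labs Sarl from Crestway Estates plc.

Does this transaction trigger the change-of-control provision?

The purchase adds only to Maya's holdings (Crestway's stake shrinks), so Maya is the only person who could newly come to control Caldera.
Maya holds 70% of Vireo, so Maya controls Vireo.
Neither Maya nor any entity Maya controls holds any voting interest in Caldera.
So before the transaction, Maya does not control Caldera.
After the purchase, Maya holds 39% of Thornfield directly, and Crestway's stake falls to 22%.
Maya's side now holds 39% of Thornfield, not ≥ 50%, so Maya still does not control Thornfield.
After the transaction, neither Maya nor any entity Maya controls holds a voting interest in Caldera, so Maya still does not control it.
No new person acquires control, so the clause is not triggered.

No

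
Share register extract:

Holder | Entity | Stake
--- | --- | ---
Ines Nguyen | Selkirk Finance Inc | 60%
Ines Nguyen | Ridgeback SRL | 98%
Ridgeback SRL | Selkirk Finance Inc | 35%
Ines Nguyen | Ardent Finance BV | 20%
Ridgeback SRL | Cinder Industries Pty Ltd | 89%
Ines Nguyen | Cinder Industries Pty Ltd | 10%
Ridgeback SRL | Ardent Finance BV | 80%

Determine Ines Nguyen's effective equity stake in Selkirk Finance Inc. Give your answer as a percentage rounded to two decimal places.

Ines reaches Selkirk along 2 paths.
Via Ridgeback: 98% × 35% = 34.3%.
Direct stake: 60% = 60%.
Total: 34.3% + 60% = 94.3%.
Rounded: 94.30%.

94.30%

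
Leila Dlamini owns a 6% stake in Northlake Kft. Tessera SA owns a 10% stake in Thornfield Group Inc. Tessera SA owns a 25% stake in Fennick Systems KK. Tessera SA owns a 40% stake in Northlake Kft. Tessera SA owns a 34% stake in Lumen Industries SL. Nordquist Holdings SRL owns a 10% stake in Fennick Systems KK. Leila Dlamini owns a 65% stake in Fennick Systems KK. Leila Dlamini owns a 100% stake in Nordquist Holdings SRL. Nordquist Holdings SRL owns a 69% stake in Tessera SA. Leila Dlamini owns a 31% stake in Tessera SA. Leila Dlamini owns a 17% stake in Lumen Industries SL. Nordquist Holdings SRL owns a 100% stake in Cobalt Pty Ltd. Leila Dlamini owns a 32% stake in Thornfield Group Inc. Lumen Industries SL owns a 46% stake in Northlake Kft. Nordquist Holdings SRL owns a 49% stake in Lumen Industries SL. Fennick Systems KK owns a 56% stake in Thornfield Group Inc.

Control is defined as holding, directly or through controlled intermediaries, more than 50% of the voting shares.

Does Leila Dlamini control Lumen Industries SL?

Leila holds 100% of Nordquist, so Leila controls Nordquist.
Leila and Nordquist together hold 31% + 69% = 100% of Tessera, so Leila controls Tessera.
Tessera and Nordquist and Leila together hold 34% + 49% + 17% = 100% of Lumen, so Leila controls Lumen.

Yes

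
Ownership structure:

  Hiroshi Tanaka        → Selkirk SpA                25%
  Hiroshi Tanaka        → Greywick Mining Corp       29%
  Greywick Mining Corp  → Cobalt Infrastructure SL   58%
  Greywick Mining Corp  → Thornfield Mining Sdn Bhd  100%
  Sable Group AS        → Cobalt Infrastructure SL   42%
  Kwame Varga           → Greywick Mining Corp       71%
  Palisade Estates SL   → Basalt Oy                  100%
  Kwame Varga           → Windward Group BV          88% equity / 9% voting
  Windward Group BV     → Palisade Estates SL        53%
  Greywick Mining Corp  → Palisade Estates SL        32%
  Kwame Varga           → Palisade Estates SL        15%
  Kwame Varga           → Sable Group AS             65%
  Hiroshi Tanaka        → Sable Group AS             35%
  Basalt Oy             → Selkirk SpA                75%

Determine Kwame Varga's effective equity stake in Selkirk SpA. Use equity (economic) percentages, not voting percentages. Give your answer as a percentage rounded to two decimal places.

Kwame reaches Selkirk along 3 paths.
Via Greywick → Palisade → Basalt: 71% × 32% × 100% × 75% = 17.04%.
Via Windward → Palisade → Basalt: 88% × 53% × 100% × 75% = 34.98%.
Via Palisade → Basalt: 15% × 100% × 75% = 11.25%.
Total: 17.04% + 34.98% + 11.25% = 63.27%.

63.27%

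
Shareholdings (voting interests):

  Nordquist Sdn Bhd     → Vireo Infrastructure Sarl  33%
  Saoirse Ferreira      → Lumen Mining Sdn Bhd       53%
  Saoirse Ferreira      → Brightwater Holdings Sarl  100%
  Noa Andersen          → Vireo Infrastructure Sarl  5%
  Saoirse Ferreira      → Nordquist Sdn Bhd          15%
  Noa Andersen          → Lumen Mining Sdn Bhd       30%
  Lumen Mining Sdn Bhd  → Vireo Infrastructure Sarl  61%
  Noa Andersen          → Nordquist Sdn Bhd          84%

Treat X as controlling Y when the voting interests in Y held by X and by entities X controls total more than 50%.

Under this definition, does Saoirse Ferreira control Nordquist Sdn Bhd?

Saoirse holds 100% of Brightwater, so Saoirse controls Brightwater.
Saoirse holds 53% of Lumen, so Saoirse controls Lumen.
Lumen holds 61% of Vireo, so Saoirse controls Vireo.
In Nordquist, Saoirse's side holds only 15%, not > 50%.
So Saoirse does not control Nordquist.

No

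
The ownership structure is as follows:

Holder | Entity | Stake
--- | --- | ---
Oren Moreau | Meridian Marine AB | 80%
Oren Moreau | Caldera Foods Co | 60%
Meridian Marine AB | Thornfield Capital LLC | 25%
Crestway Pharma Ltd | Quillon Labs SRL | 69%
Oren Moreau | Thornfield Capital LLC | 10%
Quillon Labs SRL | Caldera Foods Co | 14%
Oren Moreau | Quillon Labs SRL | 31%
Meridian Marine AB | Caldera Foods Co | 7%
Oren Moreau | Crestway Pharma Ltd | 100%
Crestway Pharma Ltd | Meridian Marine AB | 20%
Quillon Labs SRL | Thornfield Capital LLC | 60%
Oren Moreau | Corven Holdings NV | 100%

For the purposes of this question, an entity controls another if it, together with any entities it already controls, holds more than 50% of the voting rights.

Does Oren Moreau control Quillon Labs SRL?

Yes

Oren holds 100% of Crestway, so Oren controls Crestway.
Crestway and Oren together hold 69% + 31% = 100% of Quillon, so Oren controls Quillon.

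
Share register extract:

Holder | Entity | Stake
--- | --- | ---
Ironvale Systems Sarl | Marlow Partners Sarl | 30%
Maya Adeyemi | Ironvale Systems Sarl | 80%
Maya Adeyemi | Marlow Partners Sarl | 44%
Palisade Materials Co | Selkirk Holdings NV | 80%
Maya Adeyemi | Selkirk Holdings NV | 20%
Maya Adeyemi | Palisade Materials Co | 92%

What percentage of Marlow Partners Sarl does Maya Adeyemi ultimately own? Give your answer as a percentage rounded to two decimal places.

Maya reaches Marlow along 2 paths.
Direct stake: 44% = 44%.
Via Ironvale: 80% × 30% = 24%.
Total: 44% + 24% = 68%.
Rounded: 68.00%.

68.00%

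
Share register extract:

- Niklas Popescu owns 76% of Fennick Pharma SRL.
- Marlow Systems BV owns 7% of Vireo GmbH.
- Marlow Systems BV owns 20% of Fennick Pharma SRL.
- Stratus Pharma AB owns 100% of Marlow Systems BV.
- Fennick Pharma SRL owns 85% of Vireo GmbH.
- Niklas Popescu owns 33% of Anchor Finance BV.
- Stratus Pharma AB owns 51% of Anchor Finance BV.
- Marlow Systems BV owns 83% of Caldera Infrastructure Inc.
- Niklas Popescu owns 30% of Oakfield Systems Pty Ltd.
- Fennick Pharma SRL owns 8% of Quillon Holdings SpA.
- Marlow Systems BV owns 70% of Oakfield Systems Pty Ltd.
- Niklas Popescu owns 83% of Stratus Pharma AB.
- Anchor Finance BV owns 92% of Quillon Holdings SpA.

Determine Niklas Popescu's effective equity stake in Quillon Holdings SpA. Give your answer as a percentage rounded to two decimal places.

76.71%

Niklas reaches Quillon along 4 paths.
Via Fennick: 76% × 8% = 6.08%.
Via Stratus → Marlow → Fennick: 83% × 100% × 20% × 8% = 1.328%.
Via Stratus → Anchor: 83% × 51% × 92% = 38.9436%.
Via Anchor: 33% × 92% = 30.36%.
Total: 6.08% + 1.328% + 38.9436% + 30.36% = 76.7116%.
Rounded: 76.71%.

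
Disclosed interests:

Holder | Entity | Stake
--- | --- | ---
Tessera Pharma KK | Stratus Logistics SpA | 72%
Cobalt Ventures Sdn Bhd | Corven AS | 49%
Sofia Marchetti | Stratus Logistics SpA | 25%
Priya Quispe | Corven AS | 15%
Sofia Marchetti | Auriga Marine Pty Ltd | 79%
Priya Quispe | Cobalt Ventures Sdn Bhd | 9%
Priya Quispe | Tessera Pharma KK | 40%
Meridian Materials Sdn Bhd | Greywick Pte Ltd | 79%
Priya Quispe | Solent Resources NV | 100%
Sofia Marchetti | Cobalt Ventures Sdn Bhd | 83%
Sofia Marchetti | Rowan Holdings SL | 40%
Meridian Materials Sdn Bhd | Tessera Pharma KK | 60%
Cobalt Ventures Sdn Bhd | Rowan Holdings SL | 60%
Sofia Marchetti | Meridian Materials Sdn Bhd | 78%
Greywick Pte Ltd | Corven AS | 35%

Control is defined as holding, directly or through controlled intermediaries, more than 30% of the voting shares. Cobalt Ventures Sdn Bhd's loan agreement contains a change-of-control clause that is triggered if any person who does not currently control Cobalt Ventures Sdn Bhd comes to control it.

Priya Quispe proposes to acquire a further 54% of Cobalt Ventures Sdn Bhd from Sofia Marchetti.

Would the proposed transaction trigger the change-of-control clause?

Yes

The purchase adds only to Priya's holdings (Sofia's stake shrinks), so Priya is the only person who could newly come to control Cobalt.
Priya holds 100% of Solent, so Priya controls Solent.
Priya holds 40% of Tessera, so Priya controls Tessera.
Tessera holds 72% of Stratus, so Priya controls Stratus.
In Cobalt, Priya's side holds only 9%, not > 30%.
So before the transaction, Priya does not control Cobalt.
After the purchase, Priya's direct stake in Cobalt rises to 9% + 54% = 63%, and Sofia's stake falls to 29%.
Priya holds 63% of Cobalt, so Priya controls Cobalt.
Priya did not control Cobalt before and does after, so the clause is triggered.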